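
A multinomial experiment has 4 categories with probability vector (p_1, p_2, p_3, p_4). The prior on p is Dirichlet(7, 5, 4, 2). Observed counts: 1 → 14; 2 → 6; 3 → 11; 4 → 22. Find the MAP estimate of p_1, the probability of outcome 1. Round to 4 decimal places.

MAP estimate: 0.2985

The posterior is Dirichlet(αᵢ + nᵢ) = Dirichlet(21, 11, 15, 24).
For a Dirichlet(a₁,…,a_K) with all aᵢ > 1, the mode has j-th component (aⱼ − 1)/(Σaᵢ − K).
Here Σaᵢ = 71 and K = 4, so p_1 = (21 − 1)/(71 − 4) = 20/67 ≈ 0.2985.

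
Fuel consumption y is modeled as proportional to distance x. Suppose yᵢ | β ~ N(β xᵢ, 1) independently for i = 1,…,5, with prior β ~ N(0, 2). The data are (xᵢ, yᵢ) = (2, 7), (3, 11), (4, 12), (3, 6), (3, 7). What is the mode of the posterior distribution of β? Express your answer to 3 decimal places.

β̂_MAP = 2.821

log p(β | y) = −Σ(yᵢ − βxᵢ)²/(2·1) − β²/(2·2) + const.
Setting the derivative to zero: Σxᵢ(yᵢ − βxᵢ)/1 − β/2 = 0, so β = Σxᵢyᵢ / (Σxᵢ² + σ²/τ²).
Σxᵢyᵢ = 2·7 + 3·11 + 4·12 + 3·6 + 3·7 = 134; Σxᵢ² = 47; σ²/τ² = 0.5.
β̂_MAP = 134 / (47 + 0.5) = 134/47.5 ≈ 2.821.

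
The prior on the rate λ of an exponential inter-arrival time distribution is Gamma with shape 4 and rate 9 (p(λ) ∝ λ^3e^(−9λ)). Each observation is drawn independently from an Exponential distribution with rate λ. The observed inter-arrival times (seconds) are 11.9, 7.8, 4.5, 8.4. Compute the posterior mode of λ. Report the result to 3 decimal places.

λ̂_MAP = 0.168

The Exponential(rate=λ) likelihood is ∝ λ^n e^(−λΣtᵢ). Here n = 4 and Σtᵢ = 11.9 + 7.8 + 4.5 + 8.4 = 32.6.
Posterior ∝ λ^3e^(−9λ) · λ^4e^(−32.6λ) = λ^7e^(−41.6λ), i.e. Gamma(8, 41.6).
Mode = (a−1)/b = 7/41.6 ≈ 0.168.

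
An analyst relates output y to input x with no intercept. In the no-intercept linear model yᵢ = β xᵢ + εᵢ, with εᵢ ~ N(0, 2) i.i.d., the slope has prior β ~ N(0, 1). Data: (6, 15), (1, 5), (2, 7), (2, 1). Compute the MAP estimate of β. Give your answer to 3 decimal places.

β̂_MAP = 2.362

log p(β | y) = −Σ(yᵢ − βxᵢ)²/(2·2) − β²/(2·1) + const.
Setting the derivative to zero: Σxᵢ(yᵢ − βxᵢ)/2 − β/1 = 0, so β = Σxᵢyᵢ / (Σxᵢ² + σ²/τ²).
Σxᵢyᵢ = 6·15 + 1·5 + 2·7 + 2·1 = 111; Σxᵢ² = 45; σ²/τ² = 2.
β̂_MAP = 111 / (45 + 2) = 111/47 ≈ 2.362.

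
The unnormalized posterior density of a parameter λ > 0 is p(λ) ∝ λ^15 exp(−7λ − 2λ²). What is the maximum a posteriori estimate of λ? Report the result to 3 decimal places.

ℓ'(λ) = 15/λ − 7 − 4λ. Setting this to zero and multiplying by λ: 4λ² + 7λ − 15 = 0.
λ = (−7 + √(7² + 4·4·15)) / (2·4) = (−7 + √289) / 8 = (−7 + 17)/8 = 5/4.
ℓ''(λ) = −15/λ² − 4 < 0, confirming a maximum.

λ̂_MAP = 1.250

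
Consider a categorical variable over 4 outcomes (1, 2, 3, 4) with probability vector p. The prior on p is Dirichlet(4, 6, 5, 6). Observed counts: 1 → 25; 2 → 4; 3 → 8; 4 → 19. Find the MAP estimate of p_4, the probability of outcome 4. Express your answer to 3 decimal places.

The posterior is Dirichlet(αᵢ + nᵢ) = Dirichlet(29, 10, 13, 25).
For a Dirichlet(a₁,…,a_K) with all aᵢ > 1, the mode has j-th component (aⱼ − 1)/(Σaᵢ − K).
Here Σaᵢ = 77 and K = 4, so p_4 = (25 − 1)/(77 − 4) = 24/73 ≈ 0.329.

MAP estimate: 0.329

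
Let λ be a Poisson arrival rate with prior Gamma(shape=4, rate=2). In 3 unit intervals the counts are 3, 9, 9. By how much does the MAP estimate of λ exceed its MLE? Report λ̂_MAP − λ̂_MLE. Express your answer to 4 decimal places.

MAP − MLE = -2.2000

Σxᵢ = 21. Posterior is Gamma(25, 5); MAP = (25−1)/5 = 24/5 ≈ 4.80000.
MLE = x̄ = 21/3 ≈ 7.00000.
Difference = 24/5 − 21/3 = -11/5 ≈ -2.2000.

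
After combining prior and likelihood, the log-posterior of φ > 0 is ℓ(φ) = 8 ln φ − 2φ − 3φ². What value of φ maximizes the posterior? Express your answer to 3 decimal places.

ℓ'(φ) = 8/φ − 2 − 6φ. Setting this to zero and multiplying by φ: 6φ² + 2φ − 8 = 0.
φ = (−2 + √(2² + 4·6·8)) / (2·6) = (−2 + √196) / 12 = (−2 + 14)/12 = 1.
ℓ''(φ) = −8/φ² − 6 < 0, confirming a maximum.

φ̂_MAP = 1.000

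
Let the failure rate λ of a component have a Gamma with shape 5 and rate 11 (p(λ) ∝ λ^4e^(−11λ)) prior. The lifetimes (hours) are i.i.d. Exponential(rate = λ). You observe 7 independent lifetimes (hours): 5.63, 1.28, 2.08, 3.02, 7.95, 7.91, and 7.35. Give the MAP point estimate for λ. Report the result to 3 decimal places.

The Exponential(rate=λ) likelihood is ∝ λ^n e^(−λΣtᵢ). Here n = 7 and Σtᵢ = 5.63 + 1.28 + 2.08 + 3.02 + 7.95 + 7.91 + 7.35 = 35.22.
Posterior ∝ λ^4e^(−11λ) · λ^7e^(−35.22λ) = λ^11e^(−46.22λ), i.e. Gamma(12, 46.22).
Mode = (a−1)/b = 11/46.22 ≈ 0.238.

λ̂_MAP = 0.238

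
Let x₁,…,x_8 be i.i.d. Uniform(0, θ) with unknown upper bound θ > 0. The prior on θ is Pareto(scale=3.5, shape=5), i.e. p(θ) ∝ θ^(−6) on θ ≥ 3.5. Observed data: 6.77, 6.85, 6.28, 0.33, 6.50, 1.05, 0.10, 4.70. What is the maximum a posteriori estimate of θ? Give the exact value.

The Uniform(0, θ) likelihood is θ^(−n) for θ ≥ max(xᵢ), zero otherwise. Here max(xᵢ) = 6.85.
Posterior ∝ θ^(−6) · θ^(−8) = θ^(−14) on θ ≥ max(3.5, 6.85) = 6.85.
This density is strictly decreasing in θ, so the posterior mode lies at the lower boundary of the support.

θ̂_MAP = 6.85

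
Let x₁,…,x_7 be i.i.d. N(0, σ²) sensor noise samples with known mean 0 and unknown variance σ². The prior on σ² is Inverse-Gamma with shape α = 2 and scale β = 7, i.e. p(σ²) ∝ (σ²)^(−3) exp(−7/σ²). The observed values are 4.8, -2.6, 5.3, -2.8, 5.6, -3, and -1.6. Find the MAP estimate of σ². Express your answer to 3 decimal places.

Sum of squared deviations about the known mean: SS = (4.8−0)² + (-2.6−0)² + (5.3−0)² + (-2.8−0)² + (5.6−0)² + (-3−0)² + (-1.6−0)² = 108.65.
The Normal likelihood contributes (σ²)^(−n/2) exp(−SS/(2σ²)), so the posterior is Inverse-Gamma(α + n/2, β + SS/2) = Inverse-Gamma(5.5, 61.325).
The mode of Inverse-Gamma(a, b) is b/(a+1) = 61.325/6.5 ≈ 9.435.

σ̂²_MAP = 9.435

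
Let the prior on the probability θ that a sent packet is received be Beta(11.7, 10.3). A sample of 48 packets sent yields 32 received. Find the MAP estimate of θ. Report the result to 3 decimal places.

Prior: Beta(11.7, 10.3).
Data: 32 successes in 48 trials. The binomial likelihood contributes θ^32(1−θ)^16, so the posterior is Beta(11.7+32, 10.3+16) = Beta(43.7, 26.3).
For Beta(a, b) with a, b > 1 the mode is (a−1)/(a+b−2) = 42.7/68 ≈ 0.628.

θ̂_MAP = 0.628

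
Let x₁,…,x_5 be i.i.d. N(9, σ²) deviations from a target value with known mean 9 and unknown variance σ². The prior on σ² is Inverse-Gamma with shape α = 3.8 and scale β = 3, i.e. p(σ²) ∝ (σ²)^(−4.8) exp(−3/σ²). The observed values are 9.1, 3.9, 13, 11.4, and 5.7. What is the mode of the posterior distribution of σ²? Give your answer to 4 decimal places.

σ̂²_MAP = 4.4295

Sum of squared deviations about the known mean: SS = (9.1−9)² + (3.9−9)² + (13−9)² + (11.4−9)² + (5.7−9)² = 58.67.
The Normal likelihood contributes (σ²)^(−n/2) exp(−SS/(2σ²)), so the posterior is Inverse-Gamma(α + n/2, β + SS/2) = Inverse-Gamma(6.3, 32.335).
The mode of Inverse-Gamma(a, b) is b/(a+1) = 32.335/7.3 ≈ 4.4295.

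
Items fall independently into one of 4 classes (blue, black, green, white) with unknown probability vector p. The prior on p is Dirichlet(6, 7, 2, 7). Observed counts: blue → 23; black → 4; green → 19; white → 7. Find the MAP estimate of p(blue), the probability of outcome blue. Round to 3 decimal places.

The posterior is Dirichlet(αᵢ + nᵢ) = Dirichlet(29, 11, 21, 14).
For a Dirichlet(a₁,…,a_K) with all aᵢ > 1, the mode has j-th component (aⱼ − 1)/(Σaᵢ − K).
Here Σaᵢ = 75 and K = 4, so p(blue) = (29 − 1)/(75 − 4) = 28/71 ≈ 0.394.

MAP estimate of p(blue) = 0.394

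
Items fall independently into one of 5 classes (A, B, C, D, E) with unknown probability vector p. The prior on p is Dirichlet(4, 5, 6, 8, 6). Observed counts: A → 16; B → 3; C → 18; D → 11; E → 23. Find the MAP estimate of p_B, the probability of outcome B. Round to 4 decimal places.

MAP estimate of p_B = 0.0737

The posterior is Dirichlet(αᵢ + nᵢ) = Dirichlet(20, 8, 24, 19, 29).
For a Dirichlet(a₁,…,a_K) with all aᵢ > 1, the mode has j-th component (aⱼ − 1)/(Σaᵢ − K).
Here Σaᵢ = 100 and K = 5, so p_B = (8 − 1)/(100 − 5) = 7/95 ≈ 0.0737.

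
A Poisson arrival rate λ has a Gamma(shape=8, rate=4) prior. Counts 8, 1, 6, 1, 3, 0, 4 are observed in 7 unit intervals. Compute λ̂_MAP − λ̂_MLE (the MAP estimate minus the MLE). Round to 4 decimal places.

MAP − MLE = -0.5584

Σxᵢ = 23. Posterior is Gamma(31, 11); MAP = (31−1)/11 = 30/11 ≈ 2.72727.
MLE = x̄ = 23/7 ≈ 3.28571.
Difference = 30/11 − 23/7 = -43/77 ≈ -0.5584.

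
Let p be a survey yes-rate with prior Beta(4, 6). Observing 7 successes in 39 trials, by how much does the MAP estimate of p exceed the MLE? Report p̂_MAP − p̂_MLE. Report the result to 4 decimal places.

MAP − MLE = 0.0333

Posterior is Beta(11, 38); MAP = (11−1)/(49−2) = 10/47 ≈ 0.21277.
MLE ignores the prior: p̂_MLE = k/n = 7/39 ≈ 0.17949.
Difference = 10/47 − 7/39 = 61/1833 ≈ 0.0333.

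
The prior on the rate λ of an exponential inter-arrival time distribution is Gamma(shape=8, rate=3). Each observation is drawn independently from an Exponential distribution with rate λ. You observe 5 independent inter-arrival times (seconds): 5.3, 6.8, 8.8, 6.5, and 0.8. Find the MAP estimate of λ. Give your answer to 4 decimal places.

The Exponential(rate=λ) likelihood is ∝ λ^n e^(−λΣtᵢ). Here n = 5 and Σtᵢ = 5.3 + 6.8 + 8.8 + 6.5 + 0.8 = 28.2.
Posterior ∝ λ^7e^(−3λ) · λ^5e^(−28.2λ) = λ^12e^(−31.2λ), i.e. Gamma(13, 31.2).
Mode = (a−1)/b = 12/31.2 ≈ 0.3846.

λ̂_MAP = 0.3846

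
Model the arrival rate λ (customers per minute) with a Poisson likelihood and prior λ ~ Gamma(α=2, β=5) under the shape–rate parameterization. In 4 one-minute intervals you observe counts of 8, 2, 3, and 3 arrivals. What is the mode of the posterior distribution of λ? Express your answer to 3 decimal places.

Σxᵢ = 8+2+3+3 = 16, with n = 4.
Posterior ∝ λe^(−5λ) · λ^16e^(−4λ) = λ^17e^(−9λ), i.e. Gamma(shape=18, rate=9).
The mode of a Gamma(a, b) with a ≥ 1 (shape–rate) is (a−1)/b = 17/9 ≈ 1.889.

λ̂_MAP = 1.889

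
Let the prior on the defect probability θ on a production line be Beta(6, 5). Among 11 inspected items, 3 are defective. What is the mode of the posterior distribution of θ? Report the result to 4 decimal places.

Prior: Beta(6, 5).
Data: 3 successes in 11 trials. The binomial likelihood contributes θ^3(1−θ)^8, so the posterior is Beta(6+3, 5+8) = Beta(9, 13).
For Beta(a, b) with a, b > 1 the mode is (a−1)/(a+b−2) = 8/20 ≈ 0.4000.

θ̂_MAP = 0.4000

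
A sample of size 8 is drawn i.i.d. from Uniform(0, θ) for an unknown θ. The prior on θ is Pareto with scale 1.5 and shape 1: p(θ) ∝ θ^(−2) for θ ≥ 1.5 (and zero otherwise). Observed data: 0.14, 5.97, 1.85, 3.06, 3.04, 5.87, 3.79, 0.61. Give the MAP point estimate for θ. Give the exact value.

θ̂_MAP = 5.97

The Uniform(0, θ) likelihood is θ^(−n) for θ ≥ max(xᵢ), zero otherwise. Here max(xᵢ) = 5.97.
Posterior ∝ θ^(−2) · θ^(−8) = θ^(−10) on θ ≥ max(1.5, 5.97) = 5.97.
This density is strictly decreasing in θ, so the posterior mode lies at the lower boundary of the support.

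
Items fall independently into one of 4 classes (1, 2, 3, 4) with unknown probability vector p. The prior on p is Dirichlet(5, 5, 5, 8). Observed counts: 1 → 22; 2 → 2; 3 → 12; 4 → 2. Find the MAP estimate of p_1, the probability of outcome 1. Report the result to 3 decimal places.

MAP estimate: 0.456

The posterior is Dirichlet(αᵢ + nᵢ) = Dirichlet(27, 7, 17, 10).
For a Dirichlet(a₁,…,a_K) with all aᵢ > 1, the mode has j-th component (aⱼ − 1)/(Σaᵢ − K).
Here Σaᵢ = 61 and K = 4, so p_1 = (27 − 1)/(61 − 4) = 26/57 ≈ 0.456.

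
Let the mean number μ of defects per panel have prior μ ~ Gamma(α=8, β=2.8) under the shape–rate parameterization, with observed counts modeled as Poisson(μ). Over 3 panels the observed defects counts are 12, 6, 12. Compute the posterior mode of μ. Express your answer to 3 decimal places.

Σxᵢ = 12+6+12 = 30, with n = 3.
Posterior ∝ μ^7e^(−2.8μ) · μ^30e^(−3μ) = μ^37e^(−5.8μ), i.e. Gamma(shape=38, rate=5.8).
The mode of a Gamma(a, b) with a ≥ 1 (shape–rate) is (a−1)/b = 37/5.8 ≈ 6.379.

μ̂_MAP = 6.379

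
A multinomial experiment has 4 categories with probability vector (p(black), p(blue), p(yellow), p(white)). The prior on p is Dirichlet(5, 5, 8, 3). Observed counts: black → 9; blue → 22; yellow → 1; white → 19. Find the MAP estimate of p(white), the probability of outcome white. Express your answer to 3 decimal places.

The posterior is Dirichlet(αᵢ + nᵢ) = Dirichlet(14, 27, 9, 22).
For a Dirichlet(a₁,…,a_K) with all aᵢ > 1, the mode has j-th component (aⱼ − 1)/(Σaᵢ − K).
Here Σaᵢ = 72 and K = 4, so p(white) = (22 − 1)/(72 − 4) = 21/68 ≈ 0.309.

MAP estimate of p(white) = 0.309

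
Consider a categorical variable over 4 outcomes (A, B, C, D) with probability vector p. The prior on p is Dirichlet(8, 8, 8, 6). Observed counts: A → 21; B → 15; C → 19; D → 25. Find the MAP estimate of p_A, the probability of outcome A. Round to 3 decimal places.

The posterior is Dirichlet(αᵢ + nᵢ) = Dirichlet(29, 23, 27, 31).
For a Dirichlet(a₁,…,a_K) with all aᵢ > 1, the mode has j-th component (aⱼ − 1)/(Σaᵢ − K).
Here Σaᵢ = 110 and K = 4, so p_A = (29 − 1)/(110 − 4) = 28/106 ≈ 0.264.

MAP estimate of p_A = 0.264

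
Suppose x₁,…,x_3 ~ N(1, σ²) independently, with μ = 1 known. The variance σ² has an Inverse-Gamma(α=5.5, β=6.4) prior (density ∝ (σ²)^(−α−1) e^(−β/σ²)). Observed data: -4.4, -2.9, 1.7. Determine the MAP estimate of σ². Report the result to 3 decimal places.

σ̂²_MAP = 3.604

Sum of squared deviations about the known mean: SS = (-4.4−1)² + (-2.9−1)² + (1.7−1)² = 44.86.
The Normal likelihood contributes (σ²)^(−n/2) exp(−SS/(2σ²)), so the posterior is Inverse-Gamma(α + n/2, β + SS/2) = Inverse-Gamma(7, 28.83).
The mode of Inverse-Gamma(a, b) is b/(a+1) = 28.83/8 ≈ 3.604.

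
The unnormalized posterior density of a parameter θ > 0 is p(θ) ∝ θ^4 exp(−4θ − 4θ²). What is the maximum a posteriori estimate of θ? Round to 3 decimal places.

ℓ'(θ) = 4/θ − 4 − 8θ. Setting this to zero and multiplying by θ: 8θ² + 4θ − 4 = 0.
θ = (−4 + √(4² + 4·8·4)) / (2·8) = (−4 + √144) / 16 = (−4 + 12)/16 = 1/2.
ℓ''(θ) = −4/θ² − 8 < 0, confirming a maximum.

θ̂_MAP = 0.500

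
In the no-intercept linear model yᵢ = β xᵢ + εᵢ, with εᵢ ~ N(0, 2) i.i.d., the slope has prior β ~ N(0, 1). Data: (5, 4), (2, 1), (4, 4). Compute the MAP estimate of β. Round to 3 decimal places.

β̂_MAP = 0.809

log p(β | y) = −Σ(yᵢ − βxᵢ)²/(2·2) − β²/(2·1) + const.
Setting the derivative to zero: Σxᵢ(yᵢ − βxᵢ)/2 − β/1 = 0, so β = Σxᵢyᵢ / (Σxᵢ² + σ²/τ²).
Σxᵢyᵢ = 5·4 + 2·1 + 4·4 = 38; Σxᵢ² = 45; σ²/τ² = 2.
β̂_MAP = 38 / (45 + 2) = 38/47 ≈ 0.809.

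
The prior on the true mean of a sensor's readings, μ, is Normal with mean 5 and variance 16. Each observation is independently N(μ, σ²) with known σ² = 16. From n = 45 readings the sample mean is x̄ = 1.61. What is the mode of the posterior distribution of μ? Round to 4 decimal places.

n = 45, x̄ = 1.61.
For a Normal prior and Normal likelihood with known variance, the posterior is Normal; its mode equals its mean, the precision-weighted average.
Prior precision 1/σ₀² = 1/16 = 0.0625; data precision n/σ² = 45/16 = 2.8125.
μ̂ = (0.0625·5 + 2.8125·1.61) / (0.0625 + 2.8125) = 4.840625/2.875 = 1549/920 ≈ 1.6837.

μ̂_MAP = 1.6837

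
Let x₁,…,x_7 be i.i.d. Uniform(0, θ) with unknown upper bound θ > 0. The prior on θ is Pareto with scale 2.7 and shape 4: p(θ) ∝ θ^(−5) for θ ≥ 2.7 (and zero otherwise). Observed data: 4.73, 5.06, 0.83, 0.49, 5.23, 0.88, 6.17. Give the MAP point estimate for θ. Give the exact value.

θ̂_MAP = 6.17

The Uniform(0, θ) likelihood is θ^(−n) for θ ≥ max(xᵢ), zero otherwise. Here max(xᵢ) = 6.17.
Posterior ∝ θ^(−5) · θ^(−7) = θ^(−12) on θ ≥ max(2.7, 6.17) = 6.17.
This density is strictly decreasing in θ, so the posterior mode lies at the lower boundary of the support.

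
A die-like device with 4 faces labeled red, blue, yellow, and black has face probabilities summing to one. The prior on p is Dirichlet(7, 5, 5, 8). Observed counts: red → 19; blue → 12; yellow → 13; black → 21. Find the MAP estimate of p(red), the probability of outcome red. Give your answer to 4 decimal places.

MAP estimate of p(red) = 0.2907

The posterior is Dirichlet(αᵢ + nᵢ) = Dirichlet(26, 17, 18, 29).
For a Dirichlet(a₁,…,a_K) with all aᵢ > 1, the mode has j-th component (aⱼ − 1)/(Σaᵢ − K).
Here Σaᵢ = 90 and K = 4, so p(red) = (26 − 1)/(90 − 4) = 25/86 ≈ 0.2907.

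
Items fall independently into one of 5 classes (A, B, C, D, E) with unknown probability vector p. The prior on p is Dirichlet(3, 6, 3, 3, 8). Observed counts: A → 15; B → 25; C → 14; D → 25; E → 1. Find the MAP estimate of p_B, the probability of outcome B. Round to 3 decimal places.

The posterior is Dirichlet(αᵢ + nᵢ) = Dirichlet(18, 31, 17, 28, 9).
For a Dirichlet(a₁,…,a_K) with all aᵢ > 1, the mode has j-th component (aⱼ − 1)/(Σaᵢ − K).
Here Σaᵢ = 103 and K = 5, so p_B = (31 − 1)/(103 − 5) = 30/98 ≈ 0.306.

MAP estimate of p_B = 0.306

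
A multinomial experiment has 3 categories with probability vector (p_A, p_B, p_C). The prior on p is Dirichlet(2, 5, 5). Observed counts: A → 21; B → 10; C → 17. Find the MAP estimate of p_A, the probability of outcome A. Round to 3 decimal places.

The posterior is Dirichlet(αᵢ + nᵢ) = Dirichlet(23, 15, 22).
For a Dirichlet(a₁,…,a_K) with all aᵢ > 1, the mode has j-th component (aⱼ − 1)/(Σaᵢ − K).
Here Σaᵢ = 60 and K = 3, so p_A = (23 − 1)/(60 − 3) = 22/57 ≈ 0.386.

MAP estimate of p_A = 0.386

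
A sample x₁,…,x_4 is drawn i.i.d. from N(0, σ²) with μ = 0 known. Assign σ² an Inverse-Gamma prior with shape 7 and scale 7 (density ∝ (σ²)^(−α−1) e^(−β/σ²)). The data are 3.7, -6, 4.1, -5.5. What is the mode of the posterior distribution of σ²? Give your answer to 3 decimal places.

σ̂²_MAP = 5.538

Sum of squared deviations about the known mean: SS = (3.7−0)² + (-6−0)² + (4.1−0)² + (-5.5−0)² = 96.75.
The Normal likelihood contributes (σ²)^(−n/2) exp(−SS/(2σ²)), so the posterior is Inverse-Gamma(α + n/2, β + SS/2) = Inverse-Gamma(9, 55.375).
The mode of Inverse-Gamma(a, b) is b/(a+1) = 55.375/10 ≈ 5.538.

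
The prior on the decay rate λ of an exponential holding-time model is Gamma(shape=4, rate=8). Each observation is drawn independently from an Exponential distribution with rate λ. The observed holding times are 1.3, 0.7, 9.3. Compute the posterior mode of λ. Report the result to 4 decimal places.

The Exponential(rate=λ) likelihood is ∝ λ^n e^(−λΣtᵢ). Here n = 3 and Σtᵢ = 1.3 + 0.7 + 9.3 = 11.3.
Posterior ∝ λ^3e^(−8λ) · λ^3e^(−11.3λ) = λ^6e^(−19.3λ), i.e. Gamma(7, 19.3).
Mode = (a−1)/b = 6/19.3 ≈ 0.3109.

λ̂_MAP = 0.3109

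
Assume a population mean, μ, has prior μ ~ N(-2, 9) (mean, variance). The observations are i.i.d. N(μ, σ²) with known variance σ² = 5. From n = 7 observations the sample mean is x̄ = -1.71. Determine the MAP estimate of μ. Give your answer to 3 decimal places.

n = 7, x̄ = -1.71.
For a Normal prior and Normal likelihood with known variance, the posterior is Normal; its mode equals its mean, the precision-weighted average.
Prior precision 1/σ₀² = 1/9; data precision n/σ² = 7/5 = 1.4.
μ̂ = ((1/9)·(-2) + 1.4·(-1.71)) / (1/9 + 1.4) = (-11773/4500)/(68/45) = -11773/6800 ≈ -1.731.

μ̂_MAP = -1.731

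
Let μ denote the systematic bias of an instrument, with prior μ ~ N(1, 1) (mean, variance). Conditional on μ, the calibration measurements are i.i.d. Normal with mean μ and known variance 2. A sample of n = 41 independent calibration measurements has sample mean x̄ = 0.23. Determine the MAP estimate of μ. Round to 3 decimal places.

n = 41, x̄ = 0.23.
For a Normal prior and Normal likelihood with known variance, the posterior is Normal; its mode equals its mean, the precision-weighted average.
Prior precision 1/σ₀² = 1/1 = 1; data precision n/σ² = 41/2 = 20.5.
μ̂ = (1·1 + 20.5·0.23) / (1 + 20.5) = 5.715/21.5 = 1143/4300 ≈ 0.266.

μ̂_MAP = 0.266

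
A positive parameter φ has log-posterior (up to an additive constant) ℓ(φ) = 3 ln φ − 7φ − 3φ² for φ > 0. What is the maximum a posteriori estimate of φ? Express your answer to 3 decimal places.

ℓ'(φ) = 3/φ − 7 − 6φ. Setting this to zero and multiplying by φ: 6φ² + 7φ − 3 = 0.
φ = (−7 + √(7² + 4·6·3)) / (2·6) = (−7 + √121) / 12 = (−7 + 11)/12 = 1/3.
ℓ''(φ) = −3/φ² − 6 < 0, confirming a maximum.

φ̂_MAP = 0.333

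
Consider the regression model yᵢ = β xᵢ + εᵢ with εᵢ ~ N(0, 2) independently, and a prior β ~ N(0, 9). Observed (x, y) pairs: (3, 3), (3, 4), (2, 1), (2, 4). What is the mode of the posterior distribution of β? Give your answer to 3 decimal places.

β̂_MAP = 1.182

log p(β | y) = −Σ(yᵢ − βxᵢ)²/(2·2) − β²/(2·9) + const.
Setting the derivative to zero: Σxᵢ(yᵢ − βxᵢ)/2 − β/9 = 0, so β = Σxᵢyᵢ / (Σxᵢ² + σ²/τ²).
Σxᵢyᵢ = 3·3 + 3·4 + 2·1 + 2·4 = 31; Σxᵢ² = 26; σ²/τ² = 2/9.
β̂_MAP = 31 / (26 + 2/9) = 31/(236/9) = 279/236 ≈ 1.182.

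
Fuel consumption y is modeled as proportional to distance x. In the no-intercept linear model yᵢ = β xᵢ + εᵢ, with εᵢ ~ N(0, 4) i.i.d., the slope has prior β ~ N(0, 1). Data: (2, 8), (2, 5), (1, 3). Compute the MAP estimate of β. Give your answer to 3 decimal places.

log p(β | y) = −Σ(yᵢ − βxᵢ)²/(2·4) − β²/(2·1) + const.
Setting the derivative to zero: Σxᵢ(yᵢ − βxᵢ)/4 − β/1 = 0, so β = Σxᵢyᵢ / (Σxᵢ² + σ²/τ²).
Σxᵢyᵢ = 2·8 + 2·5 + 1·3 = 29; Σxᵢ² = 9; σ²/τ² = 4.
β̂_MAP = 29 / (9 + 4) = 29/13 ≈ 2.231.

β̂_MAP = 2.231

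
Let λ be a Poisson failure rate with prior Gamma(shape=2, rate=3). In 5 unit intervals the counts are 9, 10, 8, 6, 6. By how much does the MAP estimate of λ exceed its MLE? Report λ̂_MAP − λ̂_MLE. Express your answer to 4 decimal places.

MAP − MLE = -2.8000

Σxᵢ = 39. Posterior is Gamma(41, 8); MAP = (41−1)/8 = 40/8 ≈ 5.00000.
MLE = x̄ = 39/5 ≈ 7.80000.
Difference = 40/8 − 39/5 = -14/5 ≈ -2.8000.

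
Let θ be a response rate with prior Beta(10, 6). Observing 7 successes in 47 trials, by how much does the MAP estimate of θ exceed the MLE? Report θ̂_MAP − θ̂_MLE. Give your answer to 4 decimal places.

Posterior is Beta(17, 46); MAP = (17−1)/(63−2) = 16/61 ≈ 0.26230.
MLE ignores the prior: θ̂_MLE = k/n = 7/47 ≈ 0.14894.
Difference = 16/61 − 7/47 = 325/2867 ≈ 0.1134.

MAP − MLE = 0.1134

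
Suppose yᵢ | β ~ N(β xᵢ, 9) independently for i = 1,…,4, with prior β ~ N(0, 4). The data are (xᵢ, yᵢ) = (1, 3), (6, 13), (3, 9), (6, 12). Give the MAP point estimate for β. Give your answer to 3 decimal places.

β̂_MAP = 2.136

log p(β | y) = −Σ(yᵢ − βxᵢ)²/(2·9) − β²/(2·4) + const.
Setting the derivative to zero: Σxᵢ(yᵢ − βxᵢ)/9 − β/4 = 0, so β = Σxᵢyᵢ / (Σxᵢ² + σ²/τ²).
Σxᵢyᵢ = 1·3 + 6·13 + 3·9 + 6·12 = 180; Σxᵢ² = 82; σ²/τ² = 2.25.
β̂_MAP = 180 / (82 + 2.25) = 180/84.25 ≈ 2.136.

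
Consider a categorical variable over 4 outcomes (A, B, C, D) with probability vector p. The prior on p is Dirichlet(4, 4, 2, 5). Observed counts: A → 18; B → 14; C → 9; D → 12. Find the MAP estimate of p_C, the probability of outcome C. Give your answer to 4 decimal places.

MAP estimate of p_C = 0.1563

The posterior is Dirichlet(αᵢ + nᵢ) = Dirichlet(22, 18, 11, 17).
For a Dirichlet(a₁,…,a_K) with all aᵢ > 1, the mode has j-th component (aⱼ − 1)/(Σaᵢ − K).
Here Σaᵢ = 68 and K = 4, so p_C = (11 − 1)/(68 − 4) = 10/64 ≈ 0.1563.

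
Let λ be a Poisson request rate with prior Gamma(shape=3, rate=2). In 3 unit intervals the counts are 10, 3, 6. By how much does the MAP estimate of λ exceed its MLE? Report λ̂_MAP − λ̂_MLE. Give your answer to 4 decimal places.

MAP − MLE = -2.1333

Σxᵢ = 19. Posterior is Gamma(22, 5); MAP = (22−1)/5 = 21/5 ≈ 4.20000.
MLE = x̄ = 19/3 ≈ 6.33333.
Difference = 21/5 − 19/3 = -32/15 ≈ -2.1333.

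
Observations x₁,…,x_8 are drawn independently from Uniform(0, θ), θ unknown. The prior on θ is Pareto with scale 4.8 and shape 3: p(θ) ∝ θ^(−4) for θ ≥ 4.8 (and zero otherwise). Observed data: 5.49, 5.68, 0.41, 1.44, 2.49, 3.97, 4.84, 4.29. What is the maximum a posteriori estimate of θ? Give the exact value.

The Uniform(0, θ) likelihood is θ^(−n) for θ ≥ max(xᵢ), zero otherwise. Here max(xᵢ) = 5.68.
Posterior ∝ θ^(−4) · θ^(−8) = θ^(−12) on θ ≥ max(4.8, 5.68) = 5.68.
This density is strictly decreasing in θ, so the posterior mode lies at the lower boundary of the support.

θ̂_MAP = 5.68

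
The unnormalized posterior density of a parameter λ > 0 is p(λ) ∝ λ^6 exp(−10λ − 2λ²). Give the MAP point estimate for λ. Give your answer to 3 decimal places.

λ̂_MAP = 0.500

ℓ'(λ) = 6/λ − 10 − 4λ. Setting this to zero and multiplying by λ: 4λ² + 10λ − 6 = 0.
λ = (−10 + √(10² + 4·4·6)) / (2·4) = (−10 + √196) / 8 = (−10 + 14)/8 = 1/2.
ℓ''(λ) = −6/λ² − 4 < 0, confirming a maximum.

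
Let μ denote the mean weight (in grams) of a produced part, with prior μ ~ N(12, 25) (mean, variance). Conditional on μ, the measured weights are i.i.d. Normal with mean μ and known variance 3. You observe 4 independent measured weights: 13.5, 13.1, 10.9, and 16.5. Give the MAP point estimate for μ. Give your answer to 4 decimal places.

n = 4; x̄ = (13.5 + 13.1 + 10.9 + 16.5)/4 = 54/4 = 13.5.
For a Normal prior and Normal likelihood with known variance, the posterior is Normal; its mode equals its mean, the precision-weighted average.
Prior precision 1/σ₀² = 1/25 = 0.04; data precision n/σ² = 4/3.
μ̂ = (0.04·12 + (4/3)·13.5) / (0.04 + 4/3) = 18.48/(103/75) = 1386/103 ≈ 13.4563.

μ̂_MAP = 13.4563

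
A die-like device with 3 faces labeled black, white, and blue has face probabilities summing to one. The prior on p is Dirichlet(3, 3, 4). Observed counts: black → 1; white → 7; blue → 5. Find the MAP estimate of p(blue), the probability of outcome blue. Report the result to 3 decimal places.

MAP estimate of p(blue) = 0.400

The posterior is Dirichlet(αᵢ + nᵢ) = Dirichlet(4, 10, 9).
For a Dirichlet(a₁,…,a_K) with all aᵢ > 1, the mode has j-th component (aⱼ − 1)/(Σaᵢ − K).
Here Σaᵢ = 23 and K = 3, so p(blue) = (9 − 1)/(23 − 3) = 8/20 ≈ 0.400.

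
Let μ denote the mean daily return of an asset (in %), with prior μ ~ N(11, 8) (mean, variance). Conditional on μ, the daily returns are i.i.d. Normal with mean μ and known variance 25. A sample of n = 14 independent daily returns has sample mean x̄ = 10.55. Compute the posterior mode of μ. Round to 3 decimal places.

μ̂_MAP = 10.632

n = 14, x̄ = 10.55.
For a Normal prior and Normal likelihood with known variance, the posterior is Normal; its mode equals its mean, the precision-weighted average.
Prior precision 1/σ₀² = 1/8 = 0.125; data precision n/σ² = 14/25 = 0.56.
μ̂ = (0.125·11 + 0.56·10.55) / (0.125 + 0.56) = 7.283/0.685 = 7283/685 ≈ 10.632.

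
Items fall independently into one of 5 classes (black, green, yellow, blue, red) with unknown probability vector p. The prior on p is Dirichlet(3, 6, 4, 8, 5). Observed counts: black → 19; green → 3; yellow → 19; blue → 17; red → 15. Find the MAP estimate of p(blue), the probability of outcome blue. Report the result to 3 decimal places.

MAP estimate of p(blue) = 0.255

The posterior is Dirichlet(αᵢ + nᵢ) = Dirichlet(22, 9, 23, 25, 20).
For a Dirichlet(a₁,…,a_K) with all aᵢ > 1, the mode has j-th component (aⱼ − 1)/(Σaᵢ − K).
Here Σaᵢ = 99 and K = 5, so p(blue) = (25 − 1)/(99 − 5) = 24/94 ≈ 0.255.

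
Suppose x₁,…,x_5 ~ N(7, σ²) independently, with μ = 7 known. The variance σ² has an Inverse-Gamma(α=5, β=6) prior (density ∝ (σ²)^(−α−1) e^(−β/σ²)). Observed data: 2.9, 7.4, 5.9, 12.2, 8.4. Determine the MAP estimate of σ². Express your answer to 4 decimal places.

σ̂²_MAP = 3.4812

Sum of squared deviations about the known mean: SS = (2.9−7)² + (7.4−7)² + (5.9−7)² + (12.2−7)² + (8.4−7)² = 47.18.
The Normal likelihood contributes (σ²)^(−n/2) exp(−SS/(2σ²)), so the posterior is Inverse-Gamma(α + n/2, β + SS/2) = Inverse-Gamma(7.5, 29.59).
The mode of Inverse-Gamma(a, b) is b/(a+1) = 29.59/8.5 ≈ 3.4812.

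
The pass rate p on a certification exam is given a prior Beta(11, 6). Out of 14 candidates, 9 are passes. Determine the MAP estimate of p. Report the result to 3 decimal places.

p̂_MAP = 0.655

Prior: Beta(11, 6).
Data: 9 successes in 14 trials. The binomial likelihood contributes p^9(1−p)^5, so the posterior is Beta(11+9, 6+5) = Beta(20, 11).
For Beta(a, b) with a, b > 1 the mode is (a−1)/(a+b−2) = 19/29 ≈ 0.655.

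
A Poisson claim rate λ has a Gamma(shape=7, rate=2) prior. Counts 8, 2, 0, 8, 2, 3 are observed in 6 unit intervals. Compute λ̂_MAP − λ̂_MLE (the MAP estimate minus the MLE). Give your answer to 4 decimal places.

MAP − MLE = -0.2083

Σxᵢ = 23. Posterior is Gamma(30, 8); MAP = (30−1)/8 = 29/8 ≈ 3.62500.
MLE = x̄ = 23/6 ≈ 3.83333.
Difference = 29/8 − 23/6 = -5/24 ≈ -0.2083.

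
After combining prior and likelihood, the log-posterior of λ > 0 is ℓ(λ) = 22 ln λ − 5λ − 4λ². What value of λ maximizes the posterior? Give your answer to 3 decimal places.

λ̂_MAP = 1.375

ℓ'(λ) = 22/λ − 5 − 8λ. Setting this to zero and multiplying by λ: 8λ² + 5λ − 22 = 0.
λ = (−5 + √(5² + 4·8·22)) / (2·8) = (−5 + √729) / 16 = (−5 + 27)/16 = 11/8.
ℓ''(λ) = −22/λ² − 8 < 0, confirming a maximum.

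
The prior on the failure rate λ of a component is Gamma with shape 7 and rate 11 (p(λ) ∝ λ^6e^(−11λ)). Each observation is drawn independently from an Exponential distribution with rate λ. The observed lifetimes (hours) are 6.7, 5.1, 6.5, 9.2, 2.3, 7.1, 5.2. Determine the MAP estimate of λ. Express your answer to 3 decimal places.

λ̂_MAP = 0.245

The Exponential(rate=λ) likelihood is ∝ λ^n e^(−λΣtᵢ). Here n = 7 and Σtᵢ = 6.7 + 5.1 + 6.5 + 9.2 + 2.3 + 7.1 + 5.2 = 42.1.
Posterior ∝ λ^6e^(−11λ) · λ^7e^(−42.1λ) = λ^13e^(−53.1λ), i.e. Gamma(14, 53.1).
Mode = (a−1)/b = 13/53.1 ≈ 0.245.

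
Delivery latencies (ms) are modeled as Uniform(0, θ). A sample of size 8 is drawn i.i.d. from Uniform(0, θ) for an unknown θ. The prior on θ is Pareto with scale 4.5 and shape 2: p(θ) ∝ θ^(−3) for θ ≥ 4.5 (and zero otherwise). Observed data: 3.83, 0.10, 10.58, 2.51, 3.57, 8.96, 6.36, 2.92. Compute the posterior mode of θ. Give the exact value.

The Uniform(0, θ) likelihood is θ^(−n) for θ ≥ max(xᵢ), zero otherwise. Here max(xᵢ) = 10.58.
Posterior ∝ θ^(−3) · θ^(−8) = θ^(−11) on θ ≥ max(4.5, 10.58) = 10.58.
This density is strictly decreasing in θ, so the posterior mode lies at the lower boundary of the support.

θ̂_MAP = 10.58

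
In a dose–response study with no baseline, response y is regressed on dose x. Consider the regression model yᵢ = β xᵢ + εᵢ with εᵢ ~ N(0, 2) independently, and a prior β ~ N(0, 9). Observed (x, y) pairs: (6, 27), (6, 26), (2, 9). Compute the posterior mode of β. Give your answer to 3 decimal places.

β̂_MAP = 4.408

log p(β | y) = −Σ(yᵢ − βxᵢ)²/(2·2) − β²/(2·9) + const.
Setting the derivative to zero: Σxᵢ(yᵢ − βxᵢ)/2 − β/9 = 0, so β = Σxᵢyᵢ / (Σxᵢ² + σ²/τ²).
Σxᵢyᵢ = 6·27 + 6·26 + 2·9 = 336; Σxᵢ² = 76; σ²/τ² = 2/9.
β̂_MAP = 336 / (76 + 2/9) = 336/(686/9) = 216/49 ≈ 4.408.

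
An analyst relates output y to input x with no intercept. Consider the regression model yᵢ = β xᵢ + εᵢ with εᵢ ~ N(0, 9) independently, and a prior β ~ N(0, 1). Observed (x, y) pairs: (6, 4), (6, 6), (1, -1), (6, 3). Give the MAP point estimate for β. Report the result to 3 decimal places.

β̂_MAP = 0.653

log p(β | y) = −Σ(yᵢ − βxᵢ)²/(2·9) − β²/(2·1) + const.
Setting the derivative to zero: Σxᵢ(yᵢ − βxᵢ)/9 − β/1 = 0, so β = Σxᵢyᵢ / (Σxᵢ² + σ²/τ²).
Σxᵢyᵢ = 6·4 + 6·6 + 1·(-1) + 6·3 = 77; Σxᵢ² = 109; σ²/τ² = 9.
β̂_MAP = 77 / (109 + 9) = 77/118 ≈ 0.653.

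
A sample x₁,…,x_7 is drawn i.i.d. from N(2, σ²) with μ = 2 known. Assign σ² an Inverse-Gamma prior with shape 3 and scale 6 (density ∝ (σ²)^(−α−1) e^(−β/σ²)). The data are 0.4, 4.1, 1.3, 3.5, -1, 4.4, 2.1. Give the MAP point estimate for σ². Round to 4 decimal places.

σ̂²_MAP = 2.4320

Sum of squared deviations about the known mean: SS = (0.4−2)² + (4.1−2)² + (1.3−2)² + (3.5−2)² + (-1−2)² + (4.4−2)² + (2.1−2)² = 24.48.
The Normal likelihood contributes (σ²)^(−n/2) exp(−SS/(2σ²)), so the posterior is Inverse-Gamma(α + n/2, β + SS/2) = Inverse-Gamma(6.5, 18.24).
The mode of Inverse-Gamma(a, b) is b/(a+1) = 18.24/7.5 ≈ 2.4320.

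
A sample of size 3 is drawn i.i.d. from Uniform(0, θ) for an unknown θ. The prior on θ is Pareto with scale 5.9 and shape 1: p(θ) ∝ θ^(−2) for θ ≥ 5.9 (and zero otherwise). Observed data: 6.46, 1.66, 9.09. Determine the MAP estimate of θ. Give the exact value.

θ̂_MAP = 9.09

The Uniform(0, θ) likelihood is θ^(−n) for θ ≥ max(xᵢ), zero otherwise. Here max(xᵢ) = 9.09.
Posterior ∝ θ^(−2) · θ^(−3) = θ^(−5) on θ ≥ max(5.9, 9.09) = 9.09.
This density is strictly decreasing in θ, so the posterior mode lies at the lower boundary of the support.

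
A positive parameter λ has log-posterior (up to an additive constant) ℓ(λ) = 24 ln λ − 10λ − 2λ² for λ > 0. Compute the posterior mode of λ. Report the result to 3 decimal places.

λ̂_MAP = 1.500

ℓ'(λ) = 24/λ − 10 − 4λ. Setting this to zero and multiplying by λ: 4λ² + 10λ − 24 = 0.
λ = (−10 + √(10² + 4·4·24)) / (2·4) = (−10 + √484) / 8 = (−10 + 22)/8 = 3/2.
ℓ''(λ) = −24/λ² − 4 < 0, confirming a maximum.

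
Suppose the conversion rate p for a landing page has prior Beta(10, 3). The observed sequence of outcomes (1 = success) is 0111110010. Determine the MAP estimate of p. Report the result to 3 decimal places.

Prior: Beta(10, 3).
Data: 6 successes in 10 trials (from the sequence). The binomial likelihood contributes p^6(1−p)^4, so the posterior is Beta(10+6, 3+4) = Beta(16, 7).
For Beta(a, b) with a, b > 1 the mode is (a−1)/(a+b−2) = 15/21 ≈ 0.714.

p̂_MAP = 0.714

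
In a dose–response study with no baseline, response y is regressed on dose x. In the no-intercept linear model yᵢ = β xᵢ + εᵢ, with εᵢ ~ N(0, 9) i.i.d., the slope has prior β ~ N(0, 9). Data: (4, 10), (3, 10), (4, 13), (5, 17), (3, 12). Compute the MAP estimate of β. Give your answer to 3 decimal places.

β̂_MAP = 3.197

log p(β | y) = −Σ(yᵢ − βxᵢ)²/(2·9) − β²/(2·9) + const.
Setting the derivative to zero: Σxᵢ(yᵢ − βxᵢ)/9 − β/9 = 0, so β = Σxᵢyᵢ / (Σxᵢ² + σ²/τ²).
Σxᵢyᵢ = 4·10 + 3·10 + 4·13 + 5·17 + 3·12 = 243; Σxᵢ² = 75; σ²/τ² = 1.
β̂_MAP = 243 / (75 + 1) = 243/76 ≈ 3.197.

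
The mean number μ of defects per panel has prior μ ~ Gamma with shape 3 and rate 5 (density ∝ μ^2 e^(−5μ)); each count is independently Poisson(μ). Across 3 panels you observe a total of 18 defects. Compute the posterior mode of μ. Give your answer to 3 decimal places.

Σxᵢ = 18, n = 3.
Posterior ∝ μ^2e^(−5μ) · μ^18e^(−3μ) = μ^20e^(−8μ), i.e. Gamma(shape=21, rate=8).
The mode of a Gamma(a, b) with a ≥ 1 (shape–rate) is (a−1)/b = 20/8 ≈ 2.500.

μ̂_MAP = 2.500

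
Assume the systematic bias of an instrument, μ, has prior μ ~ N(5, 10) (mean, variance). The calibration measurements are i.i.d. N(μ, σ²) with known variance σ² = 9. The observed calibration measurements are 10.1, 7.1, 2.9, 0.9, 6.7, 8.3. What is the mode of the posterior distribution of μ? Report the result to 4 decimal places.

μ̂_MAP = 5.8696

n = 6; x̄ = (10.1 + 7.1 + 2.9 + 0.9 + 6.7 + 8.3)/6 = 36/6 = 6.
For a Normal prior and Normal likelihood with known variance, the posterior is Normal; its mode equals its mean, the precision-weighted average.
Prior precision 1/σ₀² = 1/10 = 0.1; data precision n/σ² = 6/9 = 2/3.
μ̂ = (0.1·5 + (2/3)·6) / (0.1 + 2/3) = 4.5/(23/30) = 135/23 ≈ 5.8696.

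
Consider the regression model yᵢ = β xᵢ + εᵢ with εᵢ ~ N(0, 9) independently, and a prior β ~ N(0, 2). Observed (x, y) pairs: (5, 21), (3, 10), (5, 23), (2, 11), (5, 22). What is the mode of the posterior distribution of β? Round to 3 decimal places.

log p(β | y) = −Σ(yᵢ − βxᵢ)²/(2·9) − β²/(2·2) + const.
Setting the derivative to zero: Σxᵢ(yᵢ − βxᵢ)/9 − β/2 = 0, so β = Σxᵢyᵢ / (Σxᵢ² + σ²/τ²).
Σxᵢyᵢ = 5·21 + 3·10 + 5·23 + 2·11 + 5·22 = 382; Σxᵢ² = 88; σ²/τ² = 4.5.
β̂_MAP = 382 / (88 + 4.5) = 382/92.5 ≈ 4.130.

β̂_MAP = 4.130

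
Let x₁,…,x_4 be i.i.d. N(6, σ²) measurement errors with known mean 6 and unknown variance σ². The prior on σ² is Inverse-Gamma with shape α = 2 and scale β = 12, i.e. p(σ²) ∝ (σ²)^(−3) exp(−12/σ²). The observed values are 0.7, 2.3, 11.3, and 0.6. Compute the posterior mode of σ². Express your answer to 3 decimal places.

σ̂²_MAP = 12.303

Sum of squared deviations about the known mean: SS = (0.7−6)² + (2.3−6)² + (11.3−6)² + (0.6−6)² = 99.03.
The Normal likelihood contributes (σ²)^(−n/2) exp(−SS/(2σ²)), so the posterior is Inverse-Gamma(α + n/2, β + SS/2) = Inverse-Gamma(4, 61.515).
The mode of Inverse-Gamma(a, b) is b/(a+1) = 61.515/5 ≈ 12.303.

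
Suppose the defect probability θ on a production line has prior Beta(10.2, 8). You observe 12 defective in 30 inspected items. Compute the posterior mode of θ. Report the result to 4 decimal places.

Prior: Beta(10.2, 8).
Data: 12 successes in 30 trials. The binomial likelihood contributes θ^12(1−θ)^18, so the posterior is Beta(10.2+12, 8+18) = Beta(22.2, 26).
For Beta(a, b) with a, b > 1 the mode is (a−1)/(a+b−2) = 21.2/46.2 ≈ 0.4589.

θ̂_MAP = 0.4589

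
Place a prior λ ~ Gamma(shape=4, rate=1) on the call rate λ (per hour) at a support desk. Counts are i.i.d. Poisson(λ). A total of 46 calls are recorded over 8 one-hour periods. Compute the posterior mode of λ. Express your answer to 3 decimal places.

λ̂_MAP = 5.444

Σxᵢ = 46, n = 8.
Posterior ∝ λ^3e^(−1λ) · λ^46e^(−8λ) = λ^49e^(−9λ), i.e. Gamma(shape=50, rate=9).
The mode of a Gamma(a, b) with a ≥ 1 (shape–rate) is (a−1)/b = 49/9 ≈ 5.444.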